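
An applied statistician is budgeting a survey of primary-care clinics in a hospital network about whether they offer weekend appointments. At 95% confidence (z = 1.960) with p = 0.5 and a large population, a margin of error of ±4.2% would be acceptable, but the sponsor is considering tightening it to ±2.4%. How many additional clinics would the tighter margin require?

At ±4.2%: n = 1.960² × 0.2500 / 0.042² ≈ 544.44 → 545.
At ±2.4%: n = 1.960² × 0.2500 / 0.024² ≈ 1667.36 → 1668.
Additional respondents: 1668 − 545 = 1123.

1123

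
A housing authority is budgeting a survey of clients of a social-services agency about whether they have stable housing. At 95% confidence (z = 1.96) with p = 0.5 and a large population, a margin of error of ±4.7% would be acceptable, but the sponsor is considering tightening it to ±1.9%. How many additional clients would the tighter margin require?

At ±4.7%: n = 1.96² × 0.2500 / 0.047² ≈ 434.77 → 435.
At ±1.9%: n = 1.96² × 0.2500 / 0.019² ≈ 2660.39 → 2661.
Additional respondents: 2661 − 435 = 2226.

2226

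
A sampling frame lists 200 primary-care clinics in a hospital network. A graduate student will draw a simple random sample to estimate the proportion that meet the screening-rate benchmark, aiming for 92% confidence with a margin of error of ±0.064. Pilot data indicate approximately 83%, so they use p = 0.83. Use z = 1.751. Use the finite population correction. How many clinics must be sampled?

70

Unadjusted: n₀ = 1.751² × 0.83 × 0.17 / 0.064² ≈ 105.62, so n₀ = 106.
Finite population correction with N = 200: n = n₀ / (1 + (n₀−1)/N) = 106 / (1 + 105/200) = 106 / 1.5250 ≈ 69.51.
Rounding up, n = 70.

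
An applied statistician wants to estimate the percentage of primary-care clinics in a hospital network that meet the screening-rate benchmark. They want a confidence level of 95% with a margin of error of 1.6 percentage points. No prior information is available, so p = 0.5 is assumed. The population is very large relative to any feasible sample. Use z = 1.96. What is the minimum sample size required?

With p = 0.5, p(1−p) = 0.25.
n = z²·p(1−p)/E² = 1.96² × 0.2500 / 0.016² = 3.8416 × 0.2500 / 0.000256 ≈ 3751.56.
Rounding up gives n = 3752.

3752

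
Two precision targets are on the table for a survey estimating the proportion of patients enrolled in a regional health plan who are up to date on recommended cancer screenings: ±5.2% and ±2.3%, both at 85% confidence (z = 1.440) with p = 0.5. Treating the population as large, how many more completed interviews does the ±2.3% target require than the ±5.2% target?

788

At ±5.2%: n = 1.440² × 0.2500 / 0.052² ≈ 191.72 → 192.
At ±2.3%: n = 1.440² × 0.2500 / 0.023² ≈ 979.96 → 980.
Additional respondents: 980 − 192 = 788.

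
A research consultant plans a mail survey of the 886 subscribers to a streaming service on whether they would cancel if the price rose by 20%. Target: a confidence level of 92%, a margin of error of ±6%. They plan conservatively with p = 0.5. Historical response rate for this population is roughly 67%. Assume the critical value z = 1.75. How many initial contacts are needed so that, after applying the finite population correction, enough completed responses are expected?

257

Completed interviews needed (unadjusted): n₀ = 1.75² × 0.2500 / 0.060² ≈ 212.67 → 213.
FPC for N = 886: n = 213 / (1 + 212/886) = 213 / 1.2393 ≈ 171.87 → 172.
At a 67% response rate, contacts needed = 172 / 0.67 ≈ 256.72 → 257.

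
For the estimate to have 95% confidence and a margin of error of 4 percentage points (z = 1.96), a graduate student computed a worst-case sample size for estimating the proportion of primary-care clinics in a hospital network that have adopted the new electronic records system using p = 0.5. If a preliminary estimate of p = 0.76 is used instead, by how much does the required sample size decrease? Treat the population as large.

163

Conservative (p = 0.5): n = 1.96² × 0.25 / 0.040² ≈ 600.25 → 601.
Using p = 0.76: p(1−p) = 0.1824, so n = 1.96² × 0.1824 / 0.040² ≈ 437.94 → 438.
Reduction: 601 − 438 = 163.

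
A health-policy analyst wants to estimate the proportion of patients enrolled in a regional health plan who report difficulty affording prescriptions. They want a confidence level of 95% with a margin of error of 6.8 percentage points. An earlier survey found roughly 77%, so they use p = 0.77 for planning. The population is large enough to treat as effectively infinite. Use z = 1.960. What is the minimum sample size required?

148

With p = 0.77, p(1−p) = 0.1771.
n = z²·p(1−p)/E² = 1.960² × 0.1771 / 0.068² = 3.8416 × 0.1771 / 0.004624 ≈ 147.13.
Rounding up gives n = 148.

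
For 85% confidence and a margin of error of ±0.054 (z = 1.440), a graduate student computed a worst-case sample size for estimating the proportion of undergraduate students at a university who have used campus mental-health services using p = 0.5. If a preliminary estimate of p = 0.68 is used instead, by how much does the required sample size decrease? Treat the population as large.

Conservative (p = 0.5): n = 1.440² × 0.25 / 0.054² ≈ 177.78 → 178.
Using p = 0.68: p(1−p) = 0.2176, so n = 1.440² × 0.2176 / 0.054² ≈ 154.74 → 155.
Reduction: 178 − 155 = 23.

23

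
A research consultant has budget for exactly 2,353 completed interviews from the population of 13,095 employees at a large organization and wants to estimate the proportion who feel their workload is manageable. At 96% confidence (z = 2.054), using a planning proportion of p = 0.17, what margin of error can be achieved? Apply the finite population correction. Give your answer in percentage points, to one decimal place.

Finite-population factor: (N−n)/(N−1) = (13095−2353)/(13095−1) = 0.8204.
SE(p̂) = √[p(1−p)/n · (N−n)/(N−1)] = √[0.1411/2353 × 0.8204] = 0.00701.
E = z × SE = 2.054 × 0.00701 = 0.01441 ≈ 1.4 percentage points.

1.4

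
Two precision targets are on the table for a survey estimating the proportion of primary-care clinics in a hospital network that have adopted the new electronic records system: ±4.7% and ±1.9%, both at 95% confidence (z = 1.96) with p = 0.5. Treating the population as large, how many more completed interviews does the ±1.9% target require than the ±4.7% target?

At ±4.7%: n = 1.96² × 0.2500 / 0.047² ≈ 434.77 → 435.
At ±1.9%: n = 1.96² × 0.2500 / 0.019² ≈ 2660.39 → 2661.
Additional respondents: 2661 − 435 = 2226.

2226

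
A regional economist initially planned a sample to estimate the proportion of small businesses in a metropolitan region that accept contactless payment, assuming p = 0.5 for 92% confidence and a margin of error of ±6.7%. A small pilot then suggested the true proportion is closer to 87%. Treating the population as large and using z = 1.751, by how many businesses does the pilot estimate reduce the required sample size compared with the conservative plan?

Conservative (p = 0.5): n = 1.751² × 0.25 / 0.067² ≈ 170.75 → 171.
Using p = 0.87: p(1−p) = 0.1131, so n = 1.751² × 0.1131 / 0.067² ≈ 77.25 → 78.
Reduction: 171 − 78 = 93.

93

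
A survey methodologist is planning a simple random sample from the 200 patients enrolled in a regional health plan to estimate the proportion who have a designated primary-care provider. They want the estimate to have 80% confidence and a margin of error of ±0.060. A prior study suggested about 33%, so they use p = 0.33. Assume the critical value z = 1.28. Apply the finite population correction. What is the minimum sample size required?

Unadjusted: n₀ = 1.28² × 0.33 × 0.67 / 0.060² ≈ 100.63, so n₀ = 101.
Finite population correction with N = 200: n = n₀ / (1 + (n₀−1)/N) = 101 / (1 + 100/200) = 101 / 1.5000 ≈ 67.33.
Rounding up, n = 68.

68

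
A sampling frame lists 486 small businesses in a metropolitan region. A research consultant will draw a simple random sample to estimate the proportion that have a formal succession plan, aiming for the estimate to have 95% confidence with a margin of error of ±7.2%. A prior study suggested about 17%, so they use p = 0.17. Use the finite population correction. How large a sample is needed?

For 95% confidence, z = 1.960.
Unadjusted: n₀ = 1.960² × 0.17 × 0.83 / 0.072² ≈ 104.56, so n₀ = 105.
Finite population correction with N = 486: n = n₀ / (1 + (n₀−1)/N) = 105 / (1 + 104/486) = 105 / 1.2140 ≈ 86.49.
Rounding up, n = 87.

87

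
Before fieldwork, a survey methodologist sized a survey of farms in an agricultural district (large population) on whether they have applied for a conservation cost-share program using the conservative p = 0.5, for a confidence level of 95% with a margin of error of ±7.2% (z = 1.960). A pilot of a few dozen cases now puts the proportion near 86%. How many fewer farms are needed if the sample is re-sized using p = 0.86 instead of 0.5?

96

Conservative (p = 0.5): n = 1.960² × 0.25 / 0.072² ≈ 185.26 → 186.
Using p = 0.86: p(1−p) = 0.1204, so n = 1.960² × 0.1204 / 0.072² ≈ 89.22 → 90.
Reduction: 186 − 90 = 96.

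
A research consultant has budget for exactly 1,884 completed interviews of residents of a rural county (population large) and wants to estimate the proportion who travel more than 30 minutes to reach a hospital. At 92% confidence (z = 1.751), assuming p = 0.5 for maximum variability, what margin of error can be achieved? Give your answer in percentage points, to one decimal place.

2.0

SE(p̂) = √[p(1−p)/n] = √[0.2500/1884] = 0.01152.
E = z × SE = 1.751 × 0.01152 = 0.02017, or 2.0 percentage points.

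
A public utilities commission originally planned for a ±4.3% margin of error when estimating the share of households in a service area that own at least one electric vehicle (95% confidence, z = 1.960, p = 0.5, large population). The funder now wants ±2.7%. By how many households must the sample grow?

798

At ±4.3%: n = 1.960² × 0.2500 / 0.043² ≈ 519.42 → 520.
At ±2.7%: n = 1.960² × 0.2500 / 0.027² ≈ 1317.42 → 1318.
Additional respondents: 1318 − 520 = 798.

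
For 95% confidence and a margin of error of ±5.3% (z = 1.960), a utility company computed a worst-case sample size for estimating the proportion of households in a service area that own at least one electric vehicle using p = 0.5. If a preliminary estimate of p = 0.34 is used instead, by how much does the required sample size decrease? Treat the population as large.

35

Conservative (p = 0.5): n = 1.960² × 0.25 / 0.053² ≈ 341.90 → 342.
Using p = 0.34: p(1−p) = 0.2244, so n = 1.960² × 0.2244 / 0.053² ≈ 306.89 → 307.
Reduction: 342 − 307 = 35.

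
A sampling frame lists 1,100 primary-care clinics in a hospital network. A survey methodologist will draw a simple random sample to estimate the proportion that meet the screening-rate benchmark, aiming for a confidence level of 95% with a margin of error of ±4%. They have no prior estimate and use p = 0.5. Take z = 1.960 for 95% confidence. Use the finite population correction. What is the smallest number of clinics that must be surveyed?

Unadjusted: n₀ = 1.960² × 0.50 × 0.50 / 0.040² ≈ 600.25, so n₀ = 601.
Finite population correction with N = 1,100: n = n₀ / (1 + (n₀−1)/N) = 601 / (1 + 600/1100) = 601 / 1.5455 ≈ 388.88.
Rounding up, n = 389.

389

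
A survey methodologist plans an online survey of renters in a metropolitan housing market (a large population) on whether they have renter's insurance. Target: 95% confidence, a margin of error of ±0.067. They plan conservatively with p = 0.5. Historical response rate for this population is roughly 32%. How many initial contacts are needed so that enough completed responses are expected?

669

For 95% confidence, z = 1.96.
Completed interviews needed: n₀ = 1.96² × 0.2500 / 0.067² ≈ 213.95 → 214.
At a 32% response rate, contacts needed = 214 / 0.32 ≈ 668.75 → 669.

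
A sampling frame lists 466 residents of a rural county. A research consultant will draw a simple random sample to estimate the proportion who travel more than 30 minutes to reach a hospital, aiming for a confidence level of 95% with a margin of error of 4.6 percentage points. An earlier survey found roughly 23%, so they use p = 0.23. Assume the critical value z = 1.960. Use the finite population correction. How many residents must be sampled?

Unadjusted: n₀ = 1.960² × 0.23 × 0.77 / 0.046² ≈ 321.53, so n₀ = 322.
Finite population correction with N = 466: n = n₀ / (1 + (n₀−1)/N) = 322 / (1 + 321/466) = 322 / 1.6888 ≈ 190.66.
Rounding up, n = 191.

191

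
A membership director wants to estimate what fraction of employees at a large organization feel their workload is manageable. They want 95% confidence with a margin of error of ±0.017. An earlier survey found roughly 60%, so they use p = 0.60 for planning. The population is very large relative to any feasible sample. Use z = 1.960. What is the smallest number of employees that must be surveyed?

With p = 0.60, p(1−p) = 0.2400.
n = z²·p(1−p)/E² = 1.960² × 0.2400 / 0.017² = 3.8416 × 0.2400 / 0.000289 ≈ 3190.26.
Rounding up gives n = 3191.

3191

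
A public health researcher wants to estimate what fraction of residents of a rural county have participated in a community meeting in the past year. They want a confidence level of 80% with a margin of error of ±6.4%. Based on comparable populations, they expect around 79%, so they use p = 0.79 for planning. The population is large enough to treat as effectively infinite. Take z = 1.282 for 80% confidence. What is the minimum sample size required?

With p = 0.79, p(1−p) = 0.1659.
n = z²·p(1−p)/E² = 1.282² × 0.1659 / 0.064² = 1.6435 × 0.1659 / 0.004096 ≈ 66.57.
Rounding up gives n = 67.

67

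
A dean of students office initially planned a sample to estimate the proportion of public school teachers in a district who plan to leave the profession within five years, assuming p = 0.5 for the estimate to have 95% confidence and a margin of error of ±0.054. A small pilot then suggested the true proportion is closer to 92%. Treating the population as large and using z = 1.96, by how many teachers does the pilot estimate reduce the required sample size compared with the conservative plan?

233

Conservative (p = 0.5): n = 1.96² × 0.25 / 0.054² ≈ 329.36 → 330.
Using p = 0.92: p(1−p) = 0.0736, so n = 1.96² × 0.0736 / 0.054² ≈ 96.96 → 97.
Reduction: 330 − 97 = 233.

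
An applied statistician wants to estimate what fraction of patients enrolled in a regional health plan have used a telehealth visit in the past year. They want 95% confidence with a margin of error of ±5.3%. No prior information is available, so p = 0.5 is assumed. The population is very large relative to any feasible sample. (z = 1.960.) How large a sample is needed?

342

With p = 0.5, p(1−p) = 0.25.
n = z²·p(1−p)/E² = 1.960² × 0.2500 / 0.053² = 3.8416 × 0.2500 / 0.002809 ≈ 341.90.
Rounding up gives n = 342.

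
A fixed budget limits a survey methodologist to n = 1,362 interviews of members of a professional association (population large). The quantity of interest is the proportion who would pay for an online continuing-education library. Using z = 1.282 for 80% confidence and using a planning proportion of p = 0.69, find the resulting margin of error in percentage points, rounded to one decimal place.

SE(p̂) = √[p(1−p)/n] = √[0.2139/1362] = 0.01253.
E = z × SE = 1.282 × 0.01253 = 0.01607, or 1.6 percentage points.

1.6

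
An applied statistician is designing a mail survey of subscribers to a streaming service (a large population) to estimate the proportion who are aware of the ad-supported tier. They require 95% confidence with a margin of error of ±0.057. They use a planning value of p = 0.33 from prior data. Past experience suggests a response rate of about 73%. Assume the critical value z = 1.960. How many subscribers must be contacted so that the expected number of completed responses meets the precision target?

359

Completed interviews needed: n₀ = 1.960² × 0.2211 / 0.057² ≈ 261.43 → 262.
At a 73% response rate, contacts needed = 262 / 0.73 ≈ 358.90 → 359.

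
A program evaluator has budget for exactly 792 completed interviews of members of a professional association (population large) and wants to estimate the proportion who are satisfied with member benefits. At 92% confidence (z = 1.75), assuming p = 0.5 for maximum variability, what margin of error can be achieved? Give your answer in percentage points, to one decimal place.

3.1

SE(p̂) = √[p(1−p)/n] = √[0.2500/792] = 0.01777.
E = z × SE = 1.75 × 0.01777 = 0.03109, or 3.1 percentage points.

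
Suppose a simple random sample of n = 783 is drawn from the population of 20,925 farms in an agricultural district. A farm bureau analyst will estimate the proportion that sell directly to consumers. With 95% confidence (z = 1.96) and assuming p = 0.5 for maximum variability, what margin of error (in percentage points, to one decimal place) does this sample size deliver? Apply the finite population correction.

Finite-population factor: (N−n)/(N−1) = (20925−783)/(20925−1) = 0.9626.
SE(p̂) = √[p(1−p)/n · (N−n)/(N−1)] = √[0.2500/783 × 0.9626] = 0.01753.
E = z × SE = 1.96 × 0.01753 = 0.03436 ≈ 3.4 percentage points.

3.4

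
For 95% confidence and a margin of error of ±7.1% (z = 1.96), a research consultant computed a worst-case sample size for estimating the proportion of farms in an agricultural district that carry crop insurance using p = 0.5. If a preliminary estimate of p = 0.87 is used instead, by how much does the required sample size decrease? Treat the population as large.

Conservative (p = 0.5): n = 1.96² × 0.25 / 0.071² ≈ 190.52 → 191.
Using p = 0.87: p(1−p) = 0.1131, so n = 1.96² × 0.1131 / 0.071² ≈ 86.19 → 87.
Reduction: 191 − 87 = 104.

104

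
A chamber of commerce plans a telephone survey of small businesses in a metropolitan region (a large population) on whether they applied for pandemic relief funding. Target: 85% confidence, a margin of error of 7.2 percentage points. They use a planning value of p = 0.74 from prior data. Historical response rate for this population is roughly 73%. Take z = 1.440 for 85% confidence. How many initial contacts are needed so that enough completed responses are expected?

106

Completed interviews needed: n₀ = 1.440² × 0.1924 / 0.072² ≈ 76.96 → 77.
At a 73% response rate, contacts needed = 77 / 0.73 ≈ 105.48 → 106.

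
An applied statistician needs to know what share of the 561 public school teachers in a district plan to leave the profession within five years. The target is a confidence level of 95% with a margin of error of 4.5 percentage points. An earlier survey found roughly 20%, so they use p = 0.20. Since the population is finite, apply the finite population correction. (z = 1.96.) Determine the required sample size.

198

Unadjusted: n₀ = 1.96² × 0.20 × 0.80 / 0.045² ≈ 303.53, so n₀ = 304.
Finite population correction with N = 561: n = n₀ / (1 + (n₀−1)/N) = 304 / (1 + 303/561) = 304 / 1.5401 ≈ 197.39.
Rounding up, n = 198.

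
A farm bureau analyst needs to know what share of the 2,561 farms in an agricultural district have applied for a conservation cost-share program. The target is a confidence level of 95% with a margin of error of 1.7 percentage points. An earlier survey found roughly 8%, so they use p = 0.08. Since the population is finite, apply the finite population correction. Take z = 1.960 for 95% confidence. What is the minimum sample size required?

709

Unadjusted: n₀ = 1.960² × 0.08 × 0.92 / 0.017² ≈ 978.35, so n₀ = 979.
Finite population correction with N = 2,561: n = n₀ / (1 + (n₀−1)/N) = 979 / (1 + 978/2561) = 979 / 1.3819 ≈ 708.45.
Rounding up, n = 709.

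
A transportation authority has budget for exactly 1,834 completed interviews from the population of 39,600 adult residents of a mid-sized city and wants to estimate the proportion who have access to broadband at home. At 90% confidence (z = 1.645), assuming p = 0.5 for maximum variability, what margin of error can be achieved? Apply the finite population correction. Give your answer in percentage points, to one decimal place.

Finite-population factor: (N−n)/(N−1) = (39600−1834)/(39600−1) = 0.9537.
SE(p̂) = √[p(1−p)/n · (N−n)/(N−1)] = √[0.2500/1834 × 0.9537] = 0.01140.
E = z × SE = 1.645 × 0.01140 = 0.01876 ≈ 1.9 percentage points.

1.9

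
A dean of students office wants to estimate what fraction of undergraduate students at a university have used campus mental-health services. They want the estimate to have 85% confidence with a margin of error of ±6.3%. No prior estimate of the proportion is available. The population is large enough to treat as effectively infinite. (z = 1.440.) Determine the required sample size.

131

With no prior estimate, use p = 0.5, giving p(1−p) = 0.25.
n = z²·p(1−p)/E² = 1.440² × 0.2500 / 0.063² = 2.0736 × 0.2500 / 0.003969 ≈ 130.61.
Rounding up gives n = 131.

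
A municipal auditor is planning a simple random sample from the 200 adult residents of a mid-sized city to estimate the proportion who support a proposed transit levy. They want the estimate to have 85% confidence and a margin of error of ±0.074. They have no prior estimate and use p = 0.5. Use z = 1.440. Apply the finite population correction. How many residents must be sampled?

Unadjusted: n₀ = 1.440² × 0.50 × 0.50 / 0.074² ≈ 94.67, so n₀ = 95.
Finite population correction with N = 200: n = n₀ / (1 + (n₀−1)/N) = 95 / (1 + 94/200) = 95 / 1.4700 ≈ 64.63.
Rounding up, n = 65.

65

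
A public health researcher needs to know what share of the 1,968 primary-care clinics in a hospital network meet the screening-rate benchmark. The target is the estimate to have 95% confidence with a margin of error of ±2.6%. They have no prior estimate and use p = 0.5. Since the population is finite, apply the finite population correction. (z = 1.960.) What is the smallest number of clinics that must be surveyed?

826

Unadjusted: n₀ = 1.960² × 0.50 × 0.50 / 0.026² ≈ 1420.71, so n₀ = 1421.
Finite population correction with N = 1,968: n = n₀ / (1 + (n₀−1)/N) = 1421 / (1 + 1420/1968) = 1421 / 1.7215 ≈ 825.42.
Rounding up, n = 826.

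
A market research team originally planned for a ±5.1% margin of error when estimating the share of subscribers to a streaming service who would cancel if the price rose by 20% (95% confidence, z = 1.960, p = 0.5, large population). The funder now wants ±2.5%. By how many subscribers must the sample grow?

1167

At ±5.1%: n = 1.960² × 0.2500 / 0.051² ≈ 369.24 → 370.
At ±2.5%: n = 1.960² × 0.2500 / 0.025² ≈ 1536.64 → 1537.
Additional respondents: 1537 − 370 = 1167.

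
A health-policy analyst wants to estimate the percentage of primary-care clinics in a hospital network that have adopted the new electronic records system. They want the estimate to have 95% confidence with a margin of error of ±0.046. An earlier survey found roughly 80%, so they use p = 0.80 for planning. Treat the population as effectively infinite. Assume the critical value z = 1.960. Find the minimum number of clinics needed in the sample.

291

With p = 0.80, p(1−p) = 0.1600.
n = z²·p(1−p)/E² = 1.960² × 0.1600 / 0.046² = 3.8416 × 0.1600 / 0.002116 ≈ 290.48.
Rounding up gives n = 291.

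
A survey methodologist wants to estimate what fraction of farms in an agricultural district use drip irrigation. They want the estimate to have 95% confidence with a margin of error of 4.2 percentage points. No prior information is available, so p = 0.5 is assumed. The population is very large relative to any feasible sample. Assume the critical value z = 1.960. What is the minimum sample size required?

545

With p = 0.5, p(1−p) = 0.25.
n = z²·p(1−p)/E² = 1.960² × 0.2500 / 0.042² = 3.8416 × 0.2500 / 0.001764 ≈ 544.44.
Rounding up gives n = 545.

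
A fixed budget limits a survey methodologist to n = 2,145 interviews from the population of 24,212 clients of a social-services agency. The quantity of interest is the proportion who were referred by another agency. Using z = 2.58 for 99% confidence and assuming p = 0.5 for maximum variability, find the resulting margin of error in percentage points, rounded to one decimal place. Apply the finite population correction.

2.7

Finite-population factor: (N−n)/(N−1) = (24212−2145)/(24212−1) = 0.9114.
SE(p̂) = √[p(1−p)/n · (N−n)/(N−1)] = √[0.2500/2145 × 0.9114] = 0.01031.
E = z × SE = 2.58 × 0.01031 = 0.02659 ≈ 2.7 percentage points.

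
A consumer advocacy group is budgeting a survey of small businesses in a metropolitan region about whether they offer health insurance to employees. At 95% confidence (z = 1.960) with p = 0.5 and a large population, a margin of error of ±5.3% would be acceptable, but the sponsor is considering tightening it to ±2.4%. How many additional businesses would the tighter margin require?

1326

At ±5.3%: n = 1.960² × 0.2500 / 0.053² ≈ 341.90 → 342.
At ±2.4%: n = 1.960² × 0.2500 / 0.024² ≈ 1667.36 → 1668.
Additional respondents: 1668 − 342 = 1326.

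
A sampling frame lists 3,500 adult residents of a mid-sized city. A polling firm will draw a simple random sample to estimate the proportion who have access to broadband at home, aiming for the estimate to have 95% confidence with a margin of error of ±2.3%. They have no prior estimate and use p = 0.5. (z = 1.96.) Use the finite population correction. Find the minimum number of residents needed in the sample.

Unadjusted: n₀ = 1.96² × 0.50 × 0.50 / 0.023² ≈ 1815.50, so n₀ = 1816.
Finite population correction with N = 3,500: n = n₀ / (1 + (n₀−1)/N) = 1816 / (1 + 1815/3500) = 1816 / 1.5186 ≈ 1195.86.
Rounding up, n = 1196.

1196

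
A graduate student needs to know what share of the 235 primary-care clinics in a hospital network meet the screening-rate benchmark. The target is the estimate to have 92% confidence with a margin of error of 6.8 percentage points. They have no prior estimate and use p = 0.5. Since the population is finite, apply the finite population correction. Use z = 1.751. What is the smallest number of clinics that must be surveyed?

Unadjusted: n₀ = 1.751² × 0.50 × 0.50 / 0.068² ≈ 165.77, so n₀ = 166.
Finite population correction with N = 235: n = n₀ / (1 + (n₀−1)/N) = 166 / (1 + 165/235) = 166 / 1.7021 ≈ 97.53.
Rounding up, n = 98.

98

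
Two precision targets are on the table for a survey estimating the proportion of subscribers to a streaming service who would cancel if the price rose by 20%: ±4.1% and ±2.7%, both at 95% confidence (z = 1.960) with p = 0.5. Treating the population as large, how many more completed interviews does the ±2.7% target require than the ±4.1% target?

At ±4.1%: n = 1.960² × 0.2500 / 0.041² ≈ 571.33 → 572.
At ±2.7%: n = 1.960² × 0.2500 / 0.027² ≈ 1317.42 → 1318.
Additional respondents: 1318 − 572 = 746.

746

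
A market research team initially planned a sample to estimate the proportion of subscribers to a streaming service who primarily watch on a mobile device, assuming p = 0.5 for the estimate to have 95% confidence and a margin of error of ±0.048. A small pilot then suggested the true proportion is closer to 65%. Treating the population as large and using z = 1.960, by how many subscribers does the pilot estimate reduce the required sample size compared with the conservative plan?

37

Conservative (p = 0.5): n = 1.960² × 0.25 / 0.048² ≈ 416.84 → 417.
Using p = 0.65: p(1−p) = 0.2275, so n = 1.960² × 0.2275 / 0.048² ≈ 379.32 → 380.
Reduction: 417 − 380 = 37.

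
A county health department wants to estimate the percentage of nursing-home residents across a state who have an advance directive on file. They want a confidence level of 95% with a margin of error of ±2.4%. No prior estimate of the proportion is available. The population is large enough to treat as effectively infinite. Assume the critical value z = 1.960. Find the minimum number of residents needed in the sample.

1668

With no prior estimate, use p = 0.5, giving p(1−p) = 0.25.
n = z²·p(1−p)/E² = 1.960² × 0.2500 / 0.024² = 3.8416 × 0.2500 / 0.000576 ≈ 1667.36.
Rounding up gives n = 1668.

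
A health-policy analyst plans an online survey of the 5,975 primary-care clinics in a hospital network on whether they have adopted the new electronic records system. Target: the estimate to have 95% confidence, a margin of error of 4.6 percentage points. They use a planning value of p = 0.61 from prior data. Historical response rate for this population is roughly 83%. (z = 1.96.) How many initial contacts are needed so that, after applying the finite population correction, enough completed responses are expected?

Completed interviews needed (unadjusted): n₀ = 1.96² × 0.2379 / 0.046² ≈ 431.91 → 432.
FPC for N = 5,975: n = 432 / (1 + 431/5975) = 432 / 1.0721 ≈ 402.93 → 403.
At an 83% response rate, contacts needed = 403 / 0.83 ≈ 485.54 → 486.

486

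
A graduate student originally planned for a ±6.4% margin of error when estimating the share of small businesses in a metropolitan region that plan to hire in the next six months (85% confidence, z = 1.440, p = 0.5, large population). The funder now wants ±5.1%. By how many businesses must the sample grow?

At ±6.4%: n = 1.440² × 0.2500 / 0.064² ≈ 126.56 → 127.
At ±5.1%: n = 1.440² × 0.2500 / 0.051² ≈ 199.31 → 200.
Additional respondents: 200 − 127 = 73.

73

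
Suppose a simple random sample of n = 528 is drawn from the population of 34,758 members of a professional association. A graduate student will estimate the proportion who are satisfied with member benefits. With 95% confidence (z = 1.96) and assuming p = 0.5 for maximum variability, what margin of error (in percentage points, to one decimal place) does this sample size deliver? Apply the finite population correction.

Finite-population factor: (N−n)/(N−1) = (34758−528)/(34758−1) = 0.9848.
SE(p̂) = √[p(1−p)/n · (N−n)/(N−1)] = √[0.2500/528 × 0.9848] = 0.02159.
E = z × SE = 1.96 × 0.02159 = 0.04232 ≈ 4.2 percentage points.

4.2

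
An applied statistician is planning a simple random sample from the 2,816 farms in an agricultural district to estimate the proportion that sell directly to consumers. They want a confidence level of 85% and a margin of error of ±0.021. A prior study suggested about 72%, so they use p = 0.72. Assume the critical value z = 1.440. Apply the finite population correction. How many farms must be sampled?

Unadjusted: n₀ = 1.440² × 0.72 × 0.28 / 0.021² ≈ 947.93, so n₀ = 948.
Finite population correction with N = 2,816: n = n₀ / (1 + (n₀−1)/N) = 948 / (1 + 947/2816) = 948 / 1.3363 ≈ 709.43.
Rounding up, n = 710.

710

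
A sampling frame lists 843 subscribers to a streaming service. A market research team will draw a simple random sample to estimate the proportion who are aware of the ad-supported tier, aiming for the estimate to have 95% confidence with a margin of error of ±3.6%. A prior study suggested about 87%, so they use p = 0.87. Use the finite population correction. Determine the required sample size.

241

For 95% confidence, z = 1.960.
Unadjusted: n₀ = 1.960² × 0.87 × 0.13 / 0.036² ≈ 335.25, so n₀ = 336.
Finite population correction with N = 843: n = n₀ / (1 + (n₀−1)/N) = 336 / (1 + 335/843) = 336 / 1.3974 ≈ 240.45.
Rounding up, n = 241.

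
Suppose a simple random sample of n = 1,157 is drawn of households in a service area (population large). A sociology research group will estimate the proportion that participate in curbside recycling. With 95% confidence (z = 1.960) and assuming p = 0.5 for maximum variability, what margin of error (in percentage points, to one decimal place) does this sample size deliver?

2.9

SE(p̂) = √[p(1−p)/n] = √[0.2500/1157] = 0.01470.
E = z × SE = 1.960 × 0.01470 = 0.02881, or 2.9 percentage points.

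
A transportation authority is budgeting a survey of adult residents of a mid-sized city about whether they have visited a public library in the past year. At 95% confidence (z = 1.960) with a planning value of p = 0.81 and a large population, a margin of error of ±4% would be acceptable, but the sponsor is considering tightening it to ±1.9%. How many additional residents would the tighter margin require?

1268

At ±4%: n = 1.960² × 0.1539 / 0.040² ≈ 369.51 → 370.
At ±1.9%: n = 1.960² × 0.1539 / 0.019² ≈ 1637.73 → 1638.
Additional respondents: 1638 − 370 = 1268.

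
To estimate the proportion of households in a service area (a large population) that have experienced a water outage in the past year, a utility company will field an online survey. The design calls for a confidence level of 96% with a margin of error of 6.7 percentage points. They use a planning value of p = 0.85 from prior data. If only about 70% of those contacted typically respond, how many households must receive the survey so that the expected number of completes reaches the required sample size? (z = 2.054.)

Completed interviews needed: n₀ = 2.054² × 0.1275 / 0.067² ≈ 119.83 → 120.
At a 70% response rate, contacts needed = 120 / 0.70 ≈ 171.43 → 172.

172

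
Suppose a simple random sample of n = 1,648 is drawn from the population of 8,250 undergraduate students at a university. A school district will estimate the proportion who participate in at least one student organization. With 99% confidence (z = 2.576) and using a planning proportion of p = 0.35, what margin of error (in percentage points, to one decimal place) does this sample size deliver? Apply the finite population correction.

2.7

Finite-population factor: (N−n)/(N−1) = (8250−1648)/(8250−1) = 0.8003.
SE(p̂) = √[p(1−p)/n · (N−n)/(N−1)] = √[0.2275/1648 × 0.8003] = 0.01051.
E = z × SE = 2.576 × 0.01051 = 0.02708 ≈ 2.7 percentage points.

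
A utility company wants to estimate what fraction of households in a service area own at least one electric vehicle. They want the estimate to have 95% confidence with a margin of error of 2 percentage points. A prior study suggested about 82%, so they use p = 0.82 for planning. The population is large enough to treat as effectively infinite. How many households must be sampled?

1418

For 95% confidence, z = 1.960.
With p = 0.82, p(1−p) = 0.1476.
n = z²·p(1−p)/E² = 1.960² × 0.1476 / 0.020² = 3.8416 × 0.1476 / 0.000400 ≈ 1417.55.
Rounding up gives n = 1418.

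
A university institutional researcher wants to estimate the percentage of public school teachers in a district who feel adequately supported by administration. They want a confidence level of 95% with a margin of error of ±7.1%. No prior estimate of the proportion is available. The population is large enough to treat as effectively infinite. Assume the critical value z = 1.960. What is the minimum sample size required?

With no prior estimate, use p = 0.5, giving p(1−p) = 0.25.
n = z²·p(1−p)/E² = 1.960² × 0.2500 / 0.071² = 3.8416 × 0.2500 / 0.005041 ≈ 190.52.
Rounding up gives n = 191.

191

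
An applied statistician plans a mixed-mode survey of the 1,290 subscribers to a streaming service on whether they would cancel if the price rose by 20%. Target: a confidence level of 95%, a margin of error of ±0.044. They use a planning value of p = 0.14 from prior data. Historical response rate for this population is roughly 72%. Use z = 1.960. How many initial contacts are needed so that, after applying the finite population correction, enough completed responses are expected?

Completed interviews needed (unadjusted): n₀ = 1.960² × 0.1204 / 0.044² ≈ 238.91 → 239.
FPC for N = 1,290: n = 239 / (1 + 238/1290) = 239 / 1.1845 ≈ 201.77 → 202.
At a 72% response rate, contacts needed = 202 / 0.72 ≈ 280.56 → 281.

281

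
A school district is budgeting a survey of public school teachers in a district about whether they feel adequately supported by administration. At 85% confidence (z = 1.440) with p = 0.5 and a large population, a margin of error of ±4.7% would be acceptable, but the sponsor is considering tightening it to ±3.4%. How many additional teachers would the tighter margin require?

At ±4.7%: n = 1.440² × 0.2500 / 0.047² ≈ 234.68 → 235.
At ±3.4%: n = 1.440² × 0.2500 / 0.034² ≈ 448.44 → 449.
Additional respondents: 449 − 235 = 214.

214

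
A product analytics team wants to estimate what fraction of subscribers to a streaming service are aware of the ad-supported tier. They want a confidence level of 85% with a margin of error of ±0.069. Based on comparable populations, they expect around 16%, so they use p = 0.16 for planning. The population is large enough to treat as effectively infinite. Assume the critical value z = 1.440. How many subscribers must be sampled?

With p = 0.16, p(1−p) = 0.1344.
n = z²·p(1−p)/E² = 1.440² × 0.1344 / 0.069² = 2.0736 × 0.1344 / 0.004761 ≈ 58.54.
Rounding up gives n = 59.

59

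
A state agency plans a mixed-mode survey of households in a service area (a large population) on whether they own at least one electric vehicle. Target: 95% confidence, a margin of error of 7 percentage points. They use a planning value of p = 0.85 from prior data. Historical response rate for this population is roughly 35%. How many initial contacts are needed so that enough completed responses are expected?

For 95% confidence, z = 1.960.
Completed interviews needed: n₀ = 1.960² × 0.1275 / 0.070² ≈ 99.96 → 100.
At a 35% response rate, contacts needed = 100 / 0.35 ≈ 285.71 → 286.

286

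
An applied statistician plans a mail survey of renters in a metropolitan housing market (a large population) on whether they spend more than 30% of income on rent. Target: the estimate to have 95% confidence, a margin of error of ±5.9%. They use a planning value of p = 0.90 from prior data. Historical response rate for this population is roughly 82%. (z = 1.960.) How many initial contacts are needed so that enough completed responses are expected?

Completed interviews needed: n₀ = 1.960² × 0.0900 / 0.059² ≈ 99.32 → 100.
At an 82% response rate, contacts needed = 100 / 0.82 ≈ 121.95 → 122.

122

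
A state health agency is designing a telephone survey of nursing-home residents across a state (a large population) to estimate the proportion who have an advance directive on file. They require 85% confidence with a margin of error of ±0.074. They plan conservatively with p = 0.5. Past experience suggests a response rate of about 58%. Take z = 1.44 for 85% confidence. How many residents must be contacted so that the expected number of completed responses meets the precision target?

Completed interviews needed: n₀ = 1.44² × 0.2500 / 0.074² ≈ 94.67 → 95.
At a 58% response rate, contacts needed = 95 / 0.58 ≈ 163.79 → 164.

164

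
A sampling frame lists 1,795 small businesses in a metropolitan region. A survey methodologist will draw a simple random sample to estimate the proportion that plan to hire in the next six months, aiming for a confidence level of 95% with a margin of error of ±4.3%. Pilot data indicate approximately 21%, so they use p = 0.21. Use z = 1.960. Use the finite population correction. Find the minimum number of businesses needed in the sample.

Unadjusted: n₀ = 1.960² × 0.21 × 0.79 / 0.043² ≈ 344.68, so n₀ = 345.
Finite population correction with N = 1,795: n = n₀ / (1 + (n₀−1)/N) = 345 / (1 + 344/1795) = 345 / 1.1916 ≈ 289.52.
Rounding up, n = 290.

290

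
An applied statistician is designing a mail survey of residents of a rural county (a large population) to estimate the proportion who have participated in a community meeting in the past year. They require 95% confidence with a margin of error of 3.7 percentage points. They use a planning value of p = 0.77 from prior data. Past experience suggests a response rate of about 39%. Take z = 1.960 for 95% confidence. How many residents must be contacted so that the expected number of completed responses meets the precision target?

1275

Completed interviews needed: n₀ = 1.960² × 0.1771 / 0.037² ≈ 496.97 → 497.
At a 39% response rate, contacts needed = 497 / 0.39 ≈ 1274.36 → 1275.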